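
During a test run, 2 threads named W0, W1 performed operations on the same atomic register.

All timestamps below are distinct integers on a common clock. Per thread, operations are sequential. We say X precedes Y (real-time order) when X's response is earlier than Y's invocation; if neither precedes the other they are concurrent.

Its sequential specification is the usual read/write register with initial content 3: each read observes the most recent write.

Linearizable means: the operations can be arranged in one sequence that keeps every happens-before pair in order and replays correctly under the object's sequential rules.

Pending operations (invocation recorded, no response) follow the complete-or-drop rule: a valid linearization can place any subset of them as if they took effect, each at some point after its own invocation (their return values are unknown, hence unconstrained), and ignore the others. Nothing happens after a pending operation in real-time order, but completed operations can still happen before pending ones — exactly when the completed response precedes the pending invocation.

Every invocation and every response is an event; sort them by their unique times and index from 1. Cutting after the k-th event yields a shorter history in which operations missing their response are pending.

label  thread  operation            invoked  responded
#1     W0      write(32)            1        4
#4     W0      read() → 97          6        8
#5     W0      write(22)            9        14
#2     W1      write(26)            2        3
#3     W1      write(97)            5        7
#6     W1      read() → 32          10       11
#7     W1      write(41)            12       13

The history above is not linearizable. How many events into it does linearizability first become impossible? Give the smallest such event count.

one valid order for events 1..10 is #1, #2, #3, #4:
1. #1 write(32), leaving value 32
2. #2 write(26), leaving value 26
3. #3 write(97), leaving value 97
4. #4 read() → 97, leaving value 97
include event 11 — #6 responding at 11 — and every candidate order breaks
no completion choice of the 1 pending operation (#5) rescues it — every subset was tried
e.g. #1, #2, #3, #4, #6 (pending dropped): illegal at step 5, since #6 read() → 32 cannot apply there
e.g. #1, #2, #4, #3, #6 (pending dropped): illegal at step 3, since #4 read() → 97 cannot apply there

11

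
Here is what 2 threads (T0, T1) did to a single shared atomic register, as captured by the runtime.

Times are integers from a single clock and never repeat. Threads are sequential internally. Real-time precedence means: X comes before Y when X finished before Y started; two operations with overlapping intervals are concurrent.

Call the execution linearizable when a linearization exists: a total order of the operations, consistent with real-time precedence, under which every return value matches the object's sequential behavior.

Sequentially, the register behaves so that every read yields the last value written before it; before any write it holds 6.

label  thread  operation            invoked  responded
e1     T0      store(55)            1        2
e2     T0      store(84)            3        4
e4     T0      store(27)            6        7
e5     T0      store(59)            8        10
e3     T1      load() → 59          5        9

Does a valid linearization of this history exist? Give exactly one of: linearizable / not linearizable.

linearizable

a witness: e1, e2, e4, e5, e3
after step 1 (e1 store(55)): value 55
after step 2 (e2 store(84)): value 84
after step 3 (e4 store(27)): value 27
after step 4 (e5 store(59)): value 59
after step 5 (e3 load() → 59): value 59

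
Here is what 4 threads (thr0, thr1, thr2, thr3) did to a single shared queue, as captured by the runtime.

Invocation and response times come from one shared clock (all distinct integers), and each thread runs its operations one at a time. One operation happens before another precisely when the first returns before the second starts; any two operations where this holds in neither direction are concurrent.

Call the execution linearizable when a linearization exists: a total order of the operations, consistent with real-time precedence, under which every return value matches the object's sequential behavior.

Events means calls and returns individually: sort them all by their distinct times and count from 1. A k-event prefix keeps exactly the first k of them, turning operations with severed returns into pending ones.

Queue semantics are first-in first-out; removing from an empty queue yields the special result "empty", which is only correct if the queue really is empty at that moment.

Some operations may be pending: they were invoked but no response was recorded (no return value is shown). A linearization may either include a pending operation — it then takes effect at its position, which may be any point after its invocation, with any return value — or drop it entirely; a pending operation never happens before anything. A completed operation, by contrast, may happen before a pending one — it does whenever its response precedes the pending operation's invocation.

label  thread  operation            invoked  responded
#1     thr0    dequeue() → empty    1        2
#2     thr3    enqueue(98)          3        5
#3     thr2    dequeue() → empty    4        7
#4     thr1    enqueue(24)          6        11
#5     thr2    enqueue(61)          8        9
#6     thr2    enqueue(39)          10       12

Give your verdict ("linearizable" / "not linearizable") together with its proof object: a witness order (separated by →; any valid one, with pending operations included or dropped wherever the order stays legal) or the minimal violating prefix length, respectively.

step 1: #1 dequeue() → empty — queue <>
step 2: #3 dequeue() → empty — queue <>
step 3: #2 enqueue(98) — queue <98>
step 4: #4 enqueue(24) — queue <98,24>
step 5: #5 enqueue(61) — queue <98,24,61>
step 6: #6 enqueue(39) — queue <98,24,61,39>

linearizable — witness: #1 → #3 → #2 → #4 → #5 → #6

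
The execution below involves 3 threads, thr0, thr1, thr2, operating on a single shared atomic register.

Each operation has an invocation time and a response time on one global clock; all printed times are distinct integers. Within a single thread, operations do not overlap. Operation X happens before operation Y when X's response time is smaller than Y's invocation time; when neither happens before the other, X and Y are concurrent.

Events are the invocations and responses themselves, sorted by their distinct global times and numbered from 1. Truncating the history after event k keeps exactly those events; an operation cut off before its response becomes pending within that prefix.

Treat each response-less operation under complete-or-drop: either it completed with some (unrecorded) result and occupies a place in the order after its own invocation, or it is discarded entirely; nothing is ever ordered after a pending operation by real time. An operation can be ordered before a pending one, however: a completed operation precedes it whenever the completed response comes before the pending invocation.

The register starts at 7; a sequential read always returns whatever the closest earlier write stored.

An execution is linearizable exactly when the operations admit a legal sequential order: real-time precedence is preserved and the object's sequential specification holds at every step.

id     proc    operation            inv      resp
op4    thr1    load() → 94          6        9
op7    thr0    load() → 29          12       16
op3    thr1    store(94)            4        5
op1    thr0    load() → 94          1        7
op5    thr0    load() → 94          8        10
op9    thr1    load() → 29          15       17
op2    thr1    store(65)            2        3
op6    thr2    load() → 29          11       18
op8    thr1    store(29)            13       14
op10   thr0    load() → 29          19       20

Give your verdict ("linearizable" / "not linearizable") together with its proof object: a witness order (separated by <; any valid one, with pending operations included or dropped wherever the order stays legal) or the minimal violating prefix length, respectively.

linearizable — witness: op2 < op3 < op1 < op4 < op5 < op8 < op6 < op7 < op9 < op10

1. op2 store(65), leaving value 65
2. op3 store(94), leaving value 94
3. op1 load() → 94, leaving value 94
4. op4 load() → 94, leaving value 94
5. op5 load() → 94, leaving value 94
6. op8 store(29), leaving value 29
7. op6 load() → 29, leaving value 29
8. op7 load() → 29, leaving value 29
9. op9 load() → 29, leaving value 29
10. op10 load() → 29, leaving value 29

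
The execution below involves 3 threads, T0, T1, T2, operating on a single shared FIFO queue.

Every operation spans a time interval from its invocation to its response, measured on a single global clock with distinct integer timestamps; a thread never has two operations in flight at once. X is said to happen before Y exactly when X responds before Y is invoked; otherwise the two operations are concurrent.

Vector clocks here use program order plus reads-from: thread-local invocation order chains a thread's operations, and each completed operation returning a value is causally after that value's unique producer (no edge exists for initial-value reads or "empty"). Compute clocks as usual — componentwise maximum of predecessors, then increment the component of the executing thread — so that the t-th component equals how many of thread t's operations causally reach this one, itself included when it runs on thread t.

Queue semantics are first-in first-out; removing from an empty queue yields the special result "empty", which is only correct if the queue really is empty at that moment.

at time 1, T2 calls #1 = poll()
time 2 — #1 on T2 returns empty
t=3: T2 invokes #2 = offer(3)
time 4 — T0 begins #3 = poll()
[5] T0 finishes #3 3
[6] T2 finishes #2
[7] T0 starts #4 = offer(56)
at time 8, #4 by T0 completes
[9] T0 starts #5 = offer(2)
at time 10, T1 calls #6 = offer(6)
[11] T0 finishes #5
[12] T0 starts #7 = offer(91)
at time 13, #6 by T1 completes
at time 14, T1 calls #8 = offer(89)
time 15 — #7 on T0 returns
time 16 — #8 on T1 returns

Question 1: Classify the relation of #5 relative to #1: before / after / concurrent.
#5 spans [9,11], #1 spans [1,2]
resp(#1)=2 < inv(#5)=9

after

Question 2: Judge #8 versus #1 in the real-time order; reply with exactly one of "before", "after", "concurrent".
#8 spans [14,16], #1 spans [1,2]
resp(#1)=2 < inv(#8)=14

after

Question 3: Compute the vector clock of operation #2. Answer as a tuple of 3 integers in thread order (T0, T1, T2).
VC(#1, invoked at 1): no causal predecessors; +1 on T2 → (0, 0, 1)
VC(#6, invoked at 10): no causal predecessors; +1 on T1 → (0, 1, 0)
merge at #2 (invoked 3): VC(#1)=(0, 0, 1), own-thread bump on T2 → (0, 0, 2)
merge at #8 (invoked 14): VC(#6)=(0, 1, 0), own-thread bump on T1 → (0, 2, 0)
merge at #3 (invoked 4): VC(#2)=(0, 0, 2), own-thread bump on T0 → (1, 0, 2)
merge at #4 (invoked 7): VC(#3)=(1, 0, 2), own-thread bump on T0 → (2, 0, 2)
merge at #5 (invoked 9): VC(#4)=(2, 0, 2), own-thread bump on T0 → (3, 0, 2)
merge at #7 (invoked 12): VC(#5)=(3, 0, 2), own-thread bump on T0 → (4, 0, 2)
target: VC(#2) = (0, 0, 2)

(0, 0, 2)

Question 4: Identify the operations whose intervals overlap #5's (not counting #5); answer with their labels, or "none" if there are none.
concurrent with #5 ([9,11]): every op whose interval crosses 9..11
#1 [1,2]: before
#2 [3,6]: before
#3 [4,5]: before
#4 [7,8]: before
#6 [10,13]: concurrent
#7 [12,15]: after
#8 [14,16]: after

#6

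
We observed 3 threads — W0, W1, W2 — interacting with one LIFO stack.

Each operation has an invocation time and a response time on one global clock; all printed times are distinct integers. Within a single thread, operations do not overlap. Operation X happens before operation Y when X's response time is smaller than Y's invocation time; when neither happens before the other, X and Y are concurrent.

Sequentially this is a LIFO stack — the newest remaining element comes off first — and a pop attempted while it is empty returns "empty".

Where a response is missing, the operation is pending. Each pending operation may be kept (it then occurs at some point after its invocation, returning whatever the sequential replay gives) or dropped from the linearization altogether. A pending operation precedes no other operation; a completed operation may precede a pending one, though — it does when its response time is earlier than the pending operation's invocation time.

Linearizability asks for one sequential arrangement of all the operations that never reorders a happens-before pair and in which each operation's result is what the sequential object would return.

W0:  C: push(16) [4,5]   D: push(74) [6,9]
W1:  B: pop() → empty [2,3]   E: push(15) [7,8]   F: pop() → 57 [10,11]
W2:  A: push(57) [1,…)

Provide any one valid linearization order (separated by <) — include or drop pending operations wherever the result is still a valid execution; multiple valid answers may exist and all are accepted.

after step 1 (B pop() → empty): stack <>
after step 2 (C push(16)): stack <16>
after step 3 (D push(74)): stack <16,74>
after step 4 (E push(15)): stack <16,74,15>
after step 5 (A push(57) (pending, included)): stack <16,74,15,57>
after step 6 (F pop() → 57): stack <16,74,15>

B < C < D < E < A < F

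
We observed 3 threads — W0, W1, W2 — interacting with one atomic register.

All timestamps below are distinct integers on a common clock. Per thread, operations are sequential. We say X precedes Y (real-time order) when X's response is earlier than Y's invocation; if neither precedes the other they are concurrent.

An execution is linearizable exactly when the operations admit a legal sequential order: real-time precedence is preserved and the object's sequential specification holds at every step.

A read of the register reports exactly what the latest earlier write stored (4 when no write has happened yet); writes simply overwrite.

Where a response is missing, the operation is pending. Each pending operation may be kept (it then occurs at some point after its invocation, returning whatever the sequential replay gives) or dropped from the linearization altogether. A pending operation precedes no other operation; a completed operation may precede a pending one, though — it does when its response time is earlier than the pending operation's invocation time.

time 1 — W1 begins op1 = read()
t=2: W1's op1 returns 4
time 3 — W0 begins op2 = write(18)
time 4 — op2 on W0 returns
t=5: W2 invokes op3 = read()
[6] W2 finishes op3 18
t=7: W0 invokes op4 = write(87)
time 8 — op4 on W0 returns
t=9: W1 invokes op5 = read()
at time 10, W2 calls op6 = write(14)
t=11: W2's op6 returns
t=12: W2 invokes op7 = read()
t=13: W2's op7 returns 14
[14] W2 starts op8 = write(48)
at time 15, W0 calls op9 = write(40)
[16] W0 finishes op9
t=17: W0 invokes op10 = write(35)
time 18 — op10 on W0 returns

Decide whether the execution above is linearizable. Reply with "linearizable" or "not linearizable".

witness order: op1, op2, op3, op4, op5, op6, op7, op8, op9, op10
1. op1 read() → 4, leaving value 4
2. op2 write(18), leaving value 18
3. op3 read() → 18, leaving value 18
4. op4 write(87), leaving value 87
5. op5 read() (pending, included), leaving value 87
6. op6 write(14), leaving value 14
7. op7 read() → 14, leaving value 14
8. op8 write(48) (pending, included), leaving value 48
9. op9 write(40), leaving value 40
10. op10 write(35), leaving value 35

linearizable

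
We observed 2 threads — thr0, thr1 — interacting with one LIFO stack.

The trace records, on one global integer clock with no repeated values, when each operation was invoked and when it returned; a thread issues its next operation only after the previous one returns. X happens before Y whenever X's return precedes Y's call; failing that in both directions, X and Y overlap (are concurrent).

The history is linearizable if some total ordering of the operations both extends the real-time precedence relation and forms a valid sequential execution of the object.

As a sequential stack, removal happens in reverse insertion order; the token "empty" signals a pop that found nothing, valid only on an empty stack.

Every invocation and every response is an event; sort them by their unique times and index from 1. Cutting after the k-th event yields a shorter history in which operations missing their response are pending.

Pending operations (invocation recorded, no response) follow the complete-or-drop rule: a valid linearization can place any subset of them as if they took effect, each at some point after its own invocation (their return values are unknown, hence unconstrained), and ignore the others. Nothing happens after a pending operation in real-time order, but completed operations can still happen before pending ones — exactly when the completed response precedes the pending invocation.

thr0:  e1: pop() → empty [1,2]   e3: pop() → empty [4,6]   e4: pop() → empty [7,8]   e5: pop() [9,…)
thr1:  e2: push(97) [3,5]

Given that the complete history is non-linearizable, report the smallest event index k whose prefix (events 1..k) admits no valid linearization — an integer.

a valid linearization of events 1..7 exists, for instance e1, e3, e2:
1. e1 pop() → empty, leaving stack <>
2. e3 pop() → empty, leaving stack <>
3. e2 push(97), leaving stack <97>
event 8 — e4's response, time 8 — after it, nothing linearizes
e.g. e1, e2, e3, e4: illegal at step 3, since e3 pop() → empty cannot apply there
e.g. e1, e3, e2, e4: illegal at step 4, since e4 pop() → empty cannot apply there

8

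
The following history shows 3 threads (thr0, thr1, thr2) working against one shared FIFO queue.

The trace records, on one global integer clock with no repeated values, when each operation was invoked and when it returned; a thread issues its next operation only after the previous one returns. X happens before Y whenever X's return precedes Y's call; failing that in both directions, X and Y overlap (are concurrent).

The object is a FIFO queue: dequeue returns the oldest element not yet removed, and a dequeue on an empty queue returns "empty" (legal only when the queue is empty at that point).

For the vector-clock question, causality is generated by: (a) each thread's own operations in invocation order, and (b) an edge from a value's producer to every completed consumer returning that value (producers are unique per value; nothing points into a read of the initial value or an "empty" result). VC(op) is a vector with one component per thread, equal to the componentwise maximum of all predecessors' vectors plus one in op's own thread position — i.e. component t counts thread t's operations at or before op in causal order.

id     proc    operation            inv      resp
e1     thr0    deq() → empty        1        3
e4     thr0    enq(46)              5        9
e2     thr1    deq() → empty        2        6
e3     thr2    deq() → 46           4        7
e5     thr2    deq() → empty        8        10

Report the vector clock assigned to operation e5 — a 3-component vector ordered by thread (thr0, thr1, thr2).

no predecessors for e2 (invoked 2): thr1 increments from zero → (0, 1, 0)
no predecessors for e1 (invoked 1): thr0 increments from zero → (1, 0, 0)
e4, invoked 5, takes VC(e1)=(1, 0, 0) under max, adds 1 for thr0 → (2, 0, 0)
e3, invoked 4, takes VC(e4)=(2, 0, 0) under max, adds 1 for thr2 → (2, 0, 1)
e5, invoked 8, takes VC(e3)=(2, 0, 1) under max, adds 1 for thr2 → (2, 0, 2)
target: VC(e5) = (2, 0, 2)

(2, 0, 2)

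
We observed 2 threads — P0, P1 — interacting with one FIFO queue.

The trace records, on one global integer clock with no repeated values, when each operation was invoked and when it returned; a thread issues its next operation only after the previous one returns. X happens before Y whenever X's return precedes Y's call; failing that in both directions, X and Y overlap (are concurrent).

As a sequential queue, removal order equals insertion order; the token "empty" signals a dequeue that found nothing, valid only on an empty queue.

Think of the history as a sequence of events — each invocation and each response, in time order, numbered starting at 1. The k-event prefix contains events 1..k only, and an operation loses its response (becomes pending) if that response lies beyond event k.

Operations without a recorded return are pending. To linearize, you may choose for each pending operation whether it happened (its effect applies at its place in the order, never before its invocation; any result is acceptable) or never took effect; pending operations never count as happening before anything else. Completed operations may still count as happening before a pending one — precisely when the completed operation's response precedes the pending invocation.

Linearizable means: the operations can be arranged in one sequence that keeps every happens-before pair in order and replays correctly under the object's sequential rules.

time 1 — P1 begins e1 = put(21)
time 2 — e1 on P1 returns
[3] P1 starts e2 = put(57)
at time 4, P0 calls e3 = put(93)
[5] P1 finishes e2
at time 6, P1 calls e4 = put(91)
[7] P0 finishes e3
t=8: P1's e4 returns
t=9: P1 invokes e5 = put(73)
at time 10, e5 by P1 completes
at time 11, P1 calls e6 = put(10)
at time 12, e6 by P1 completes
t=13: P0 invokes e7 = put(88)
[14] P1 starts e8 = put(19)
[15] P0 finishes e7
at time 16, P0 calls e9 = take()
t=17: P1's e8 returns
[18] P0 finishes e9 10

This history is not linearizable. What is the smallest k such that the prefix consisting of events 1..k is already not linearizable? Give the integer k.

events 1..17 are linearizable; a witness order is e1, e2, e3, e4, e5, e6, e7, e8:
step 1: e1 put(21) — queue <21>
step 2: e2 put(57) — queue <21,57>
step 3: e3 put(93) — queue <21,57,93>
step 4: e4 put(91) — queue <21,57,93,91>
step 5: e5 put(73) — queue <21,57,93,91,73>
step 6: e6 put(10) — queue <21,57,93,91,73,10>
step 7: e7 put(88) — queue <21,57,93,91,73,10,88>
step 8: e8 put(19) — queue <21,57,93,91,73,10,88,19>
once event 18 joins (e9's response, time 18), exhaustive search finds no witness
take e1, e2, e3, e4, e5, e6, e7, e8, e9: step 9 already fails, because e9 take() → 10 cannot occur there
take e1, e2, e3, e4, e5, e6, e7, e9, e8: step 8 already fails, because e9 take() → 10 cannot occur there

18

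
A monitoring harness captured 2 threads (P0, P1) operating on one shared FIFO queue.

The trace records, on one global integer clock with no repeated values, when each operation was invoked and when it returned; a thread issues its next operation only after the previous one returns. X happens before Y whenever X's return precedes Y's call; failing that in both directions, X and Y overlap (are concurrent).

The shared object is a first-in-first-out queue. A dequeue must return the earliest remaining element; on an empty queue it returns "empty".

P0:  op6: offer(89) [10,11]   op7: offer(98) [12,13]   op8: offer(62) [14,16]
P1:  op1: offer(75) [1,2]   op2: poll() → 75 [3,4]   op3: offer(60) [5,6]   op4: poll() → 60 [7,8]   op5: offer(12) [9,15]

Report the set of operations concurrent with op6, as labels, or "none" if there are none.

op6 spans [10,11]; an op avoiding the whole window 10..11 is ordered, any other is concurrent
op1 [1,2]: before
op2 [3,4]: before
op3 [5,6]: before
op4 [7,8]: before
op5 [9,15]: concurrent
op7 [12,13]: after
op8 [14,16]: after

op5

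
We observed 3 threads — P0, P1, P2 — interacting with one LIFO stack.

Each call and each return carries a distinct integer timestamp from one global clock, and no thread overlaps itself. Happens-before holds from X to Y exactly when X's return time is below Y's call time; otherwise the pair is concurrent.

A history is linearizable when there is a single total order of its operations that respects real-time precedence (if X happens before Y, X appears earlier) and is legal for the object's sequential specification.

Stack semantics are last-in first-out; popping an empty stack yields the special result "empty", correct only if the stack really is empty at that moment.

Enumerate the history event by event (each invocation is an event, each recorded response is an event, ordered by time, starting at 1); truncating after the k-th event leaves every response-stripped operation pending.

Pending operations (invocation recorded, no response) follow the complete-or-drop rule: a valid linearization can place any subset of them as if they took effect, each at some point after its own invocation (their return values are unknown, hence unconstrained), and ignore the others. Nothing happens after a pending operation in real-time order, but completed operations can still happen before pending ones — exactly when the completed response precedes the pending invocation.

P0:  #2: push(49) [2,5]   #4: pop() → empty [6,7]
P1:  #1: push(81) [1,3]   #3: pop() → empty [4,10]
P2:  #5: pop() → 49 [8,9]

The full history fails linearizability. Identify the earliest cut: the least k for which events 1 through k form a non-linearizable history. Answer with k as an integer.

7

one valid order for events 1..6 is #1, #2:
after step 1 (#1 push(81)): stack <81>
after step 2 (#2 push(49)): stack <81,49>
once event 7 joins (#4's response, time 7), exhaustive search finds no witness
including or dropping the 1 pending operation (#3) in any combination fails
one such order, #1, #2, #4 (pending dropped), breaks at step 3 where #4 pop() → empty is illegal
one such order, #2, #1, #4 (pending dropped), breaks at step 3 where #4 pop() → empty is illegal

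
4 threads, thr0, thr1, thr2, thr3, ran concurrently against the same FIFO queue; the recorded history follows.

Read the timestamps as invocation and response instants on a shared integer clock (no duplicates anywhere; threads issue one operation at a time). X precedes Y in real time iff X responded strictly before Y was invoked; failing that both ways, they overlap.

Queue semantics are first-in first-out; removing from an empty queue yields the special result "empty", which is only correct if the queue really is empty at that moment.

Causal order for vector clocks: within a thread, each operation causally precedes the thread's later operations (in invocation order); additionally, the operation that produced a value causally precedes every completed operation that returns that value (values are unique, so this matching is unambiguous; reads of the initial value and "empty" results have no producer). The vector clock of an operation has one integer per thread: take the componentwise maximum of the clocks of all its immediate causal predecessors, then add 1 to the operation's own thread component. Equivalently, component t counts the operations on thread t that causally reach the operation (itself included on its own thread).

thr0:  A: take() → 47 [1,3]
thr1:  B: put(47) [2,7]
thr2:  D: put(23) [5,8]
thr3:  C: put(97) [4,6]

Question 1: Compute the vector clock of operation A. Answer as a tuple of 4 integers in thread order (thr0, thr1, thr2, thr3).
VC(C, invoked at 4): no causal predecessors; +1 on thr3 → (0, 0, 0, 1)
VC(D, invoked at 5): no causal predecessors; +1 on thr2 → (0, 0, 1, 0)
VC(B, invoked at 2): no causal predecessors; +1 on thr1 → (0, 1, 0, 0)
merge at A (invoked 1): VC(B)=(0, 1, 0, 0), own-thread bump on thr0 → (1, 1, 0, 0)
target: VC(A) = (1, 1, 0, 0)

(1, 1, 0, 0)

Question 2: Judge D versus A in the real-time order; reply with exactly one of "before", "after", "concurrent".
D spans [5,8], A spans [1,3]
resp(A)=3 < inv(D)=5

after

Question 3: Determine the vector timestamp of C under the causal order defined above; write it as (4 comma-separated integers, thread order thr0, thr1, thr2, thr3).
invoked at 4, C has no predecessors; its own thr3 bump gives (0, 0, 0, 1)
invoked at 5, D has no predecessors; its own thr2 bump gives (0, 0, 1, 0)
invoked at 2, B has no predecessors; its own thr1 bump gives (0, 1, 0, 0)
A, invoked 1, takes VC(B)=(0, 1, 0, 0) under max, adds 1 for thr0 → (1, 1, 0, 0)
target: VC(C) = (0, 0, 0, 1)

(0, 0, 0, 1)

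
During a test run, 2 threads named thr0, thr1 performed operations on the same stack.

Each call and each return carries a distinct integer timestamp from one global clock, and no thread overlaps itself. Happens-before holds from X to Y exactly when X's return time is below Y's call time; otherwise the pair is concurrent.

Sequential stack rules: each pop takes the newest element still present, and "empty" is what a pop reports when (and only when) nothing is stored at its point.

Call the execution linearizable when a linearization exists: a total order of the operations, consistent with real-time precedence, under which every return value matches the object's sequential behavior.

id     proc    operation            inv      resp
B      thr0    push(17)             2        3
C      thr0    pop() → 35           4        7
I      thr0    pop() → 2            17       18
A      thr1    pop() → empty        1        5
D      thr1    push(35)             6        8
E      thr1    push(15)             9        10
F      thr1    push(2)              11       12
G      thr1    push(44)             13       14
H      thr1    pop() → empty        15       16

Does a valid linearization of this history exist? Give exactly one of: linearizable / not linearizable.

the violation lands at event 16, H's response at time 16: events 1..15 linearize, events 1..16 do not
real-time-consistent orders of the 8 completed operations: 5 — all fail the stack replay
take A, B, C, D, E, F, G, H: step 3 already fails, because C pop() → 35 cannot occur there
take A, B, D, C, E, F, G, H: step 8 already fails, because H pop() → empty cannot occur there

not linearizable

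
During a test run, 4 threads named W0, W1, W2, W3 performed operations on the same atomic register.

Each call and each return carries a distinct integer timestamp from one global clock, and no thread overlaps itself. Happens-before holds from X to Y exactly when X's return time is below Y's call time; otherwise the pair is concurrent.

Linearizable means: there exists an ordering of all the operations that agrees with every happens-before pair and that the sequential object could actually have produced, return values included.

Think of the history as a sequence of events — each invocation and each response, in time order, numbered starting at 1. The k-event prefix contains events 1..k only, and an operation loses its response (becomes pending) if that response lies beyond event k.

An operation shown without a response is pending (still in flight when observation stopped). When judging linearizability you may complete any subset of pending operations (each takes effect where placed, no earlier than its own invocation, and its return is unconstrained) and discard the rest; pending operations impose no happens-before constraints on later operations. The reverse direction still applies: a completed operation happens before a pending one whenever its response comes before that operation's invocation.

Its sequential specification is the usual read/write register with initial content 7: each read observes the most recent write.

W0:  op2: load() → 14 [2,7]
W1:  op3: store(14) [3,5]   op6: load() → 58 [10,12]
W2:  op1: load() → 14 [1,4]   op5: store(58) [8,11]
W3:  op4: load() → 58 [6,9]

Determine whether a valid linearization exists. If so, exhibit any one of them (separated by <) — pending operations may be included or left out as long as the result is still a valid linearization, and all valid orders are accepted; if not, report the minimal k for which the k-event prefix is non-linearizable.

linearizable — witness: op3 < op1 < op2 < op5 < op4 < op6

step 1: op3 store(14) — value 14
step 2: op1 load() → 14 — value 14
step 3: op2 load() → 14 — value 14
step 4: op5 store(58) — value 58
step 5: op4 load() → 58 — value 58
step 6: op6 load() → 58 — value 58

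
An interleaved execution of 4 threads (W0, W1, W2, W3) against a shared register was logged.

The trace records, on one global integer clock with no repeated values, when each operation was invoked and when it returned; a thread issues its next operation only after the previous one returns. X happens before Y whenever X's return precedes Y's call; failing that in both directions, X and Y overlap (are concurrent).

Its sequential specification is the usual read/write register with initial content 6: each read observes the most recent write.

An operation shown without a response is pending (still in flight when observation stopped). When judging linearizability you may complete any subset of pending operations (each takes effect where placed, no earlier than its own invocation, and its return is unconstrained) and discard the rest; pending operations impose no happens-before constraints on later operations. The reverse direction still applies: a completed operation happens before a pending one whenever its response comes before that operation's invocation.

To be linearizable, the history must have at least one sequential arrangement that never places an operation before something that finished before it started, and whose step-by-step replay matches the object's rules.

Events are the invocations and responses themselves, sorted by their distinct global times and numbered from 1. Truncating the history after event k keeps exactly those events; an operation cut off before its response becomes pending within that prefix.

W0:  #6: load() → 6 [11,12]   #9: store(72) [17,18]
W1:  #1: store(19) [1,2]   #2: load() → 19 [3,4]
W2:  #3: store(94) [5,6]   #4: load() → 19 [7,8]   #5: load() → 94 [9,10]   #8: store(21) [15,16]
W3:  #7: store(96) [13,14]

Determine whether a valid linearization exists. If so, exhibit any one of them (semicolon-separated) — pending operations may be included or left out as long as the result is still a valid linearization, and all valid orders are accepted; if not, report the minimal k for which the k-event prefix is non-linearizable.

not linearizable — minimal violating prefix: 8 events

the violation lands at event 8, #4's response at time 8: events 1..7 linearize, events 1..8 do not
exactly one order of the 4 completed ops respects real time; the register replay fails
sample order #1, #2, #3, #4 stalls at step 4 — #4 load() → 19 has no legal effect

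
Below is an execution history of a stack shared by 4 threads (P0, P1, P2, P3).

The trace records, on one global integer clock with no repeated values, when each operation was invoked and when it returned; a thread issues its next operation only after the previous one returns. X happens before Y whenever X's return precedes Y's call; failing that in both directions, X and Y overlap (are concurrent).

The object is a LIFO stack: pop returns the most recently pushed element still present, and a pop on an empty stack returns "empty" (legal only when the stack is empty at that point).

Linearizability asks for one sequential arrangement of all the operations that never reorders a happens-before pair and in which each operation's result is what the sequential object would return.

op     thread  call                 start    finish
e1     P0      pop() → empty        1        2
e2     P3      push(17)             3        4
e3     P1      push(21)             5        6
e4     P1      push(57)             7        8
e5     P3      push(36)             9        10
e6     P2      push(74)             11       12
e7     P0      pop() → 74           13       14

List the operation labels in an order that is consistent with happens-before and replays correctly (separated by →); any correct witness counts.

step 1: e1 pop() → empty — stack <>
step 2: e2 push(17) — stack <17>
step 3: e3 push(21) — stack <17,21>
step 4: e4 push(57) — stack <17,21,57>
step 5: e5 push(36) — stack <17,21,57,36>
step 6: e6 push(74) — stack <17,21,57,36,74>
step 7: e7 pop() → 74 — stack <17,21,57,36>

e1 → e2 → e3 → e4 → e5 → e6 → e7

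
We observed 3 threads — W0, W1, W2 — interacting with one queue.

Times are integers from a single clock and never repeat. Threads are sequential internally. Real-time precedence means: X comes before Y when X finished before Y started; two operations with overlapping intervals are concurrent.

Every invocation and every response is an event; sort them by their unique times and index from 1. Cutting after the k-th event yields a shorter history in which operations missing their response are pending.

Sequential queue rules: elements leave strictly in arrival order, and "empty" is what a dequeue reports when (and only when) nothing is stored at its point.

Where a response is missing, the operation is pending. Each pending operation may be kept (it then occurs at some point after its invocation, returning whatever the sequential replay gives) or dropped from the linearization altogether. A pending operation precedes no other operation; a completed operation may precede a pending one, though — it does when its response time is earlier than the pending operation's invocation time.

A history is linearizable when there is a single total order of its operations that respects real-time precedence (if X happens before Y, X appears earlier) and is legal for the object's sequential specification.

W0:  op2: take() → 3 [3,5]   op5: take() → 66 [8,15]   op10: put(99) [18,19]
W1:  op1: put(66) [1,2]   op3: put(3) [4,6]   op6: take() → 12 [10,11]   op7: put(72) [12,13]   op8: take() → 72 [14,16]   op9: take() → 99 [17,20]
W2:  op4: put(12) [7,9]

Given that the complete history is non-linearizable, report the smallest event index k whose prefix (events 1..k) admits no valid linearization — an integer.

one valid order for events 1..4 is op1:
step 1: op1 put(66) — queue <66>
adding event 5 (op2 responds at 5) leaves no legal real-time order
including or dropping the 1 pending operation (op3) in any combination fails
for example op1, op2 (pending dropped) fails at step 2: op2 take() → 3 is not legal there

5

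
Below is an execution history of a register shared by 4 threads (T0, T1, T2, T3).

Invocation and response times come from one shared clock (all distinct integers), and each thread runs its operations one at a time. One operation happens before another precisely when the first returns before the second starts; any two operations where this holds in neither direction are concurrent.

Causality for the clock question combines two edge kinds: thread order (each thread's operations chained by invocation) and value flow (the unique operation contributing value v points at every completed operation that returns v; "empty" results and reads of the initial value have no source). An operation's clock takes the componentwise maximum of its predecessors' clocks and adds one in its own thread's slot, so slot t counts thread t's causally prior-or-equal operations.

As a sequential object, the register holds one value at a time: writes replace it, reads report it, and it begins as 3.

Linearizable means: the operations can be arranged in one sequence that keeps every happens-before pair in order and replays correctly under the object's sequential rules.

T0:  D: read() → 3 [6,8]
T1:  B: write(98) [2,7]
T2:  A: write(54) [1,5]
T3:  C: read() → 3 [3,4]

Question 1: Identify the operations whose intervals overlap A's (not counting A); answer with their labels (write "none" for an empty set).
A spans [1,5]: anything still running between times 1 and 5 counts as concurrent
B [2,7]: concurrent
C [3,4]: concurrent
D [6,8]: after

B, C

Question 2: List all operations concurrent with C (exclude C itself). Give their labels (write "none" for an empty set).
C runs from 3 to 4; window-overlapping ops are concurrent
A [1,5]: concurrent
B [2,7]: concurrent
D [6,8]: after

A, B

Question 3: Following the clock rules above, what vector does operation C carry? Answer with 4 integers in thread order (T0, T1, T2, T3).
VC(C, invoked at 3): no causal predecessors; +1 on T3 → (0, 0, 0, 1)
VC(A, invoked at 1): no causal predecessors; +1 on T2 → (0, 0, 1, 0)
VC(B, invoked at 2): no causal predecessors; +1 on T1 → (0, 1, 0, 0)
VC(D, invoked at 6): no causal predecessors; +1 on T0 → (1, 0, 0, 0)
target: VC(C) = (0, 0, 0, 1)

(0, 0, 0, 1)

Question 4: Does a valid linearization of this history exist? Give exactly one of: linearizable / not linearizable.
already the first 8 events (up to D's response at time 8) admit no linearization; the first 7 still do
all 8 real-time-respecting orders fail — 4 completed register operations, no legal replay
sample order A, B, C, D stalls at step 3 — C read() → 3 has no legal effect
sample order A, C, B, D stalls at step 2 — C read() → 3 has no legal effect

not linearizable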